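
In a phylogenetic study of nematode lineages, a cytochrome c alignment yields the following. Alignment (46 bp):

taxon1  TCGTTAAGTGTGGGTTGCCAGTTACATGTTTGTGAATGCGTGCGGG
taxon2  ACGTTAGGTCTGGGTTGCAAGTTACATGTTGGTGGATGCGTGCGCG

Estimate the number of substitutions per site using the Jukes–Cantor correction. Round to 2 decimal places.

The sequences differ at 7 of 46 sites (1, 7, 10, 19, 31, 35, 45), so p = 7/46 ≈ 0.152174.
d = −(3/4) ln(1 − 4p/3) = −0.75 ln(1 − 0.202899) = −0.75 ln(0.797101)
  = −0.75 × (-0.226774) = 0.170081 substitutions/site.

0.17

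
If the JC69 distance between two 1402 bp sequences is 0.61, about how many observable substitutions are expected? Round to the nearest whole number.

585

Invert JC69: p = (3/4)(1 − e^(−4d/3)) = 0.75 × (1 − e^(-0.813333)) = 0.75 × (1 − 0.443378) = 0.417467.
Expected differing sites = pL ≈ 0.417467 × 1402 = 585.288734 ≈ 585.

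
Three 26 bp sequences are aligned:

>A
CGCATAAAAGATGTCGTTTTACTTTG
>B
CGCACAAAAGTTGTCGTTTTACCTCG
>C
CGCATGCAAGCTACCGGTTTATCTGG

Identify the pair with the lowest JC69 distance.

A–B: 4/26 differ, p = 0.154, d = 0.172.
A–C: 9/26 differ, p = 0.346, d = 0.464.
B–C: 9/26 differ, p = 0.346, d = 0.464.
The smallest distance is between A and B.

A and B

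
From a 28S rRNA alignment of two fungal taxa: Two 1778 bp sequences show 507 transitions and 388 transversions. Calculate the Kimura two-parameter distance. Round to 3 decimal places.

P = 507/1778 ≈ 0.285152 and Q = 388/1778 ≈ 0.218223.
Under the Kimura two-parameter model, d = −½ ln(1 − 2P − Q) − ¼ ln(1 − 2Q).
1 − 2P − Q = 0.211473, giving −½ ln(0.211473) = 0.776829.
1 − 2Q = 0.563554, giving −¼ ln(0.563554) = 0.143373.
d = 0.776829 + 0.143373 = 0.920202.

0.920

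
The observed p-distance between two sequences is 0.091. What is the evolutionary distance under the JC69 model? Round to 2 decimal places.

0.10

d = −(3/4) ln(1 − 4p/3) = −0.75 ln(1 − 0.121333) = −0.75 ln(0.878667)
  = −0.75 × (-0.129349) = 0.097012 substitutions/site.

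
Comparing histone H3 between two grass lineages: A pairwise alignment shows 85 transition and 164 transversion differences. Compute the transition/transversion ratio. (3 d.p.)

R = 85/164 = 0.518292… ≈ 0.518 (to 3 d.p.).

0.518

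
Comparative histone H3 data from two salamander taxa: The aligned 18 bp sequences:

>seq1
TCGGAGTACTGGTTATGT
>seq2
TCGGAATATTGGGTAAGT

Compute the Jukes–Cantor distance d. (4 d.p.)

0.2635

The sequences differ at 4 of 18 sites (6, 9, 13, 16), so p = 4/18 ≈ 0.222222.
d = −(3/4) ln(1 − 4p/3) = −0.75 ln(1 − 0.296296) = −0.75 ln(0.703704)
  = −0.75 × (-0.351397) = 0.263548 substitutions/site.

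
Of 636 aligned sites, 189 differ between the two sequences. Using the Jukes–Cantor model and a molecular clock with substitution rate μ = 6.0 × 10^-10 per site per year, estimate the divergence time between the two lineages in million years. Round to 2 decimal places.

315.35

p = 189/636 ≈ 0.29717.
d = −(3/4) ln(1 − 4p/3) = −0.75 ln(1 − 0.396227) = −0.75 ln(0.603773)
  = −0.75 × (-0.504557) = 0.378418 substitutions/site.
Under a molecular clock d = 2μt, so t = d/(2μ) = 0.378418 / (2 × 6.0 × 10^-10) = 315.35 million years.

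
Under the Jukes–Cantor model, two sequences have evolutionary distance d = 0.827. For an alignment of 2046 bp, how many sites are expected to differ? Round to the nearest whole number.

1025

Invert JC69: p = (3/4)(1 − e^(−4d/3)) = 0.75 × (1 − e^(-1.102667)) = 0.75 × (1 − 0.331984) = 0.501012.
Expected differing sites = pL ≈ 0.501012 × 2046 = 1025.070552 ≈ 1025.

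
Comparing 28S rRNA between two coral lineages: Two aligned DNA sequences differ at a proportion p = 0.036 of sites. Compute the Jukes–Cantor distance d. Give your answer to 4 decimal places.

0.0369

d = −(3/4) ln(1 − 4p/3) = −0.75 ln(1 − 0.048) = −0.75 ln(0.952)
  = −0.75 × (-0.049190) = 0.036893 substitutions/site.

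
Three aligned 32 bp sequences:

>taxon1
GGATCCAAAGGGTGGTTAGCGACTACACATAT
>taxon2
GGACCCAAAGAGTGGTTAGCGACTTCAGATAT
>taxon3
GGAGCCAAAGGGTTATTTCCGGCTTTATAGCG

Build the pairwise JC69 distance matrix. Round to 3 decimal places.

d(taxon1,taxon2) = 0.137, d(taxon1,taxon3) = 0.520, d(taxon2,taxon3) = 0.520

taxon1–taxon2: 4/32 sites differ → p = 0.125, d = −0.75 ln(1 − 0.166667) = 0.136741 ≈ 0.137.
taxon1–taxon3: 12/32 sites differ → p = 0.375, d = −0.75 ln(1 − 0.5) = 0.519860 ≈ 0.520.
taxon2–taxon3: 12/32 sites differ → p = 0.375, d = −0.75 ln(1 − 0.5) = 0.519860 ≈ 0.520.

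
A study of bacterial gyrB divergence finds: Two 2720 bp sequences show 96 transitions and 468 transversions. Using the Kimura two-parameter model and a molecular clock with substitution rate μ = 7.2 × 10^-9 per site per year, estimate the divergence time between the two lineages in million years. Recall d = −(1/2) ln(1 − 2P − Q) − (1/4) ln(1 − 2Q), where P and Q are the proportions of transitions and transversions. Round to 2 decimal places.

16.97

P = 96/2720 ≈ 0.035294 and Q = 468/2720 ≈ 0.172059.
Under the Kimura two-parameter model, d = −½ ln(1 − 2P − Q) − ¼ ln(1 − 2Q).
1 − 2P − Q = 0.757353, giving −½ ln(0.757353) = 0.138963.
1 − 2Q = 0.655882, giving −¼ ln(0.655882) = 0.105444.
d = 0.138963 + 0.105444 = 0.244407.
Under a molecular clock d = 2μt, so t = d/(2μ) = 0.244407 / (2 × 7.2 × 10^-9) = 16.97 million years.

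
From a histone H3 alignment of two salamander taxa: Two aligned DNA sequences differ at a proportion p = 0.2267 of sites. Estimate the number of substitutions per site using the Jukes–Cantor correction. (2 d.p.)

d = −(3/4) ln(1 − 4p/3) = −0.75 ln(1 − 0.302267) = −0.75 ln(0.697733)
  = −0.75 × (-0.359919) = 0.269939 substitutions/site.

0.27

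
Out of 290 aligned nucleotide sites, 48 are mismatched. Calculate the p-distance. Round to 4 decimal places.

p = 48/290 = 0.165517… ≈ 0.1655 (to 4 d.p.).

0.1655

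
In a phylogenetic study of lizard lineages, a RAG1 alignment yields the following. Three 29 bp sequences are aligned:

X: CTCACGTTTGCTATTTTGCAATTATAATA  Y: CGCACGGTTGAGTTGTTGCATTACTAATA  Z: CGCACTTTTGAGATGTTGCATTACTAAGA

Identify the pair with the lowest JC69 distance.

X–Y: 9/29 differ, p = 0.310, d = 0.401.
X–Z: 9/29 differ, p = 0.310, d = 0.401.
Y–Z: 4/29 differ, p = 0.138, d = 0.152.
The smallest distance is between Y and Z.

Y and Z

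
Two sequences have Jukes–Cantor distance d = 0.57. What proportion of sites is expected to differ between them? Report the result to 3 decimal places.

p = (3/4)(1 − e^(−4d/3)) = 0.75 × (1 − e^(-0.76)) = 0.75 × (1 − 0.467666) = 0.399251.

0.399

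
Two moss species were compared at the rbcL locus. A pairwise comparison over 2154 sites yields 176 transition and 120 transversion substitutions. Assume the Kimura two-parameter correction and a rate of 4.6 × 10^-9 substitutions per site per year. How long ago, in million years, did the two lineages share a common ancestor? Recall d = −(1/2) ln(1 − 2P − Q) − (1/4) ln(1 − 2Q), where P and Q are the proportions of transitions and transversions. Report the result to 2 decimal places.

P = 176/2154 ≈ 0.081708 and Q = 120/2154 ≈ 0.05571.
Under the Kimura two-parameter model, d = −½ ln(1 − 2P − Q) − ¼ ln(1 − 2Q).
1 − 2P − Q = 0.780874, giving −½ ln(0.780874) = 0.123671.
1 − 2Q = 0.88858, giving −¼ ln(0.88858) = 0.029533.
d = 0.123671 + 0.029533 = 0.153204.
Under a molecular clock d = 2μt, so t = d/(2μ) = 0.153204 / (2 × 4.6 × 10^-9) = 16.65 million years.

16.65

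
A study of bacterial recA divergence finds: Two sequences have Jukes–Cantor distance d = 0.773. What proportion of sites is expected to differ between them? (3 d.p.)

p = (3/4)(1 − e^(−4d/3)) = 0.75 × (1 − e^(-1.030667)) = 0.75 × (1 − 0.356769) = 0.482423.

0.482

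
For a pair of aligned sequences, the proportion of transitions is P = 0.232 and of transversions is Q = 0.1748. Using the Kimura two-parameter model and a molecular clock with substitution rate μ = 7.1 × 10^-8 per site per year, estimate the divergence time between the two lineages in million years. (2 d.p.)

Under the Kimura two-parameter model, d = −½ ln(1 − 2P − Q) − ¼ ln(1 − 2Q).
1 − 2P − Q = 0.3612, giving −½ ln(0.3612) = 0.509162.
1 − 2Q = 0.6504, giving −¼ ln(0.6504) = 0.107542.
d = 0.509162 + 0.107542 = 0.616704.
Under a molecular clock d = 2μt, so t = d/(2μ) = 0.616704 / (2 × 7.1 × 10^-8) = 4.34 million years.

4.34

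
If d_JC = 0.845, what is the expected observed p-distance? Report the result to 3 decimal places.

0.507

p = (3/4)(1 − e^(−4d/3)) = 0.75 × (1 − e^(-1.126667)) = 0.75 × (1 − 0.324112) = 0.506916.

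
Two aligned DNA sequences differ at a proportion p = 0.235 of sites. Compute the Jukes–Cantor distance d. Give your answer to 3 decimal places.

d = −(3/4) ln(1 − 4p/3) = −0.75 ln(1 − 0.313333) = −0.75 ln(0.686667)
  = −0.75 × (-0.375906) = 0.281930 substitutions/site.

0.282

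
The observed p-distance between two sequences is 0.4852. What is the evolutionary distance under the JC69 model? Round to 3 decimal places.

0.781

d = −(3/4) ln(1 − 4p/3) = −0.75 ln(1 − 0.646933) = −0.75 ln(0.353067)
  = −0.75 × (-1.041097) = 0.780823 substitutions/site.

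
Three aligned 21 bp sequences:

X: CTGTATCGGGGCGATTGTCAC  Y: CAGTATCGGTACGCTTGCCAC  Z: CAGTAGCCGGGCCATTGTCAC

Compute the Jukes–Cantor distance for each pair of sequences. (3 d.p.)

d(X,Y) = 0.286, d(X,Z) = 0.220, d(Y,Z) = 0.441

X–Y: 5/21 sites differ → p ≈ 0.238095, d = −0.75 ln(1 − 0.31746) = 0.286451 ≈ 0.286.
X–Z: 4/21 sites differ → p ≈ 0.190476, d = −0.75 ln(1 − 0.253968) = 0.219740 ≈ 0.220.
Y–Z: 7/21 sites differ → p ≈ 0.333333, d = −0.75 ln(1 − 0.444444) = 0.440839 ≈ 0.441.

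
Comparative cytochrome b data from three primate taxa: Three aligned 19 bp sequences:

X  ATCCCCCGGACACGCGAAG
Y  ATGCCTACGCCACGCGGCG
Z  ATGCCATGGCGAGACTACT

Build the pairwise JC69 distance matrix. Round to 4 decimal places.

d(X,Y) = 0.5068, d(X,Z) = 0.9074, d(Y,Z) = 0.7489

X–Y: 7/19 sites differ → p ≈ 0.368421, d = −0.75 ln(1 − 0.491228) = 0.506816 ≈ 0.5068.
X–Z: 10/19 sites differ → p ≈ 0.526316, d = −0.75 ln(1 − 0.701755) = 0.907380 ≈ 0.9074.
Y–Z: 9/19 sites differ → p ≈ 0.473684, d = −0.75 ln(1 − 0.631579) = 0.748897 ≈ 0.7489.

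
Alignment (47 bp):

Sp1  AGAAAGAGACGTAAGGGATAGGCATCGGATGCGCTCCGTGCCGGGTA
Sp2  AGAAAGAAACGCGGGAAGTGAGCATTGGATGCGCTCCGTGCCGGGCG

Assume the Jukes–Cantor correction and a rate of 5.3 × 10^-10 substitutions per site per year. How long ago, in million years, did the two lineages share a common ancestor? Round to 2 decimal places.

The sequences differ at 12 of 47 sites, so p = 12/47 ≈ 0.255319.
d = −(3/4) ln(1 − 4p/3) = −0.75 ln(1 − 0.340425) = −0.75 ln(0.659575)
  = −0.75 × (-0.416160) = 0.312120 substitutions/site.
Under a molecular clock d = 2μt, so t = d/(2μ) = 0.312120 / (2 × 5.3 × 10^-10) = 294.45 million years.

294.45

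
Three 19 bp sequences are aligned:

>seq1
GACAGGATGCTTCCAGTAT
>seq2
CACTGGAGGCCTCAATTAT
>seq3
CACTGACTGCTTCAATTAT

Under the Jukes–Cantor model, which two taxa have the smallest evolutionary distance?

seq2 and seq3

seq1–seq2: 6/19 differ, p = 0.316, d = 0.410.
seq1–seq3: 6/19 differ, p = 0.316, d = 0.410.
seq2–seq3: 4/19 differ, p = 0.211, d = 0.247.
The smallest distance is between seq2 and seq3.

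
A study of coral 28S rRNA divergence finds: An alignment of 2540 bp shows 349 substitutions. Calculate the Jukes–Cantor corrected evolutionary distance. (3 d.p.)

p = 349/2540 ≈ 0.137402.
d = −(3/4) ln(1 − 4p/3) = −0.75 ln(1 − 0.183203) = −0.75 ln(0.816797)
  = −0.75 × (-0.202365) = 0.151774 substitutions/site.

0.152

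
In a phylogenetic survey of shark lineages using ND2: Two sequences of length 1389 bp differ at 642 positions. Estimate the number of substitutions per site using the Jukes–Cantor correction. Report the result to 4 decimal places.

0.7184

p = 642/1389 ≈ 0.462203.
d = −(3/4) ln(1 − 4p/3) = −0.75 ln(1 − 0.616271) = −0.75 ln(0.383729)
  = −0.75 × (-0.957819) = 0.718364 substitutions/site.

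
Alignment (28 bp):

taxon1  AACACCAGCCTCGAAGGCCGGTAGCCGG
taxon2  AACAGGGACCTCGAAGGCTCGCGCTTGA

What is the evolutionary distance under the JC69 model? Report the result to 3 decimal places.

The sequences differ at 12 of 28 sites, so p = 12/28 ≈ 0.428571.
d = −(3/4) ln(1 − 4p/3) = −0.75 ln(1 − 0.571428) = −0.75 ln(0.428572)
  = −0.75 × (-0.847297) = 0.635473 substitutions/site.

0.635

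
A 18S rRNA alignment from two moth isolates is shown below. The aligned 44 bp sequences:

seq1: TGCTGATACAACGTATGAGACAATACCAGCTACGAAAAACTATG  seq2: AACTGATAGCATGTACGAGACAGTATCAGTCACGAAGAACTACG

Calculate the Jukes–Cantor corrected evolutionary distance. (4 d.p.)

The sequences differ at 12 of 44 sites, so p = 12/44 ≈ 0.272727.
d = −(3/4) ln(1 − 4p/3) = −0.75 ln(1 − 0.363636) = −0.75 ln(0.636364)
  = −0.75 × (-0.451985) = 0.338989 substitutions/site.

0.3390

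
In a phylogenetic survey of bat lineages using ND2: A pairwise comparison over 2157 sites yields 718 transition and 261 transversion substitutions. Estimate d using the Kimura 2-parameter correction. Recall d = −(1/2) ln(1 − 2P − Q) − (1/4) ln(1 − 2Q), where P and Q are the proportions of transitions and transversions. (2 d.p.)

P = 718/2157 ≈ 0.33287 and Q = 261/2157 ≈ 0.121001.
Under the Kimura two-parameter model, d = −½ ln(1 − 2P − Q) − ¼ ln(1 − 2Q).
1 − 2P − Q = 0.213259, giving −½ ln(0.213259) = 0.772624.
1 − 2Q = 0.757998, giving −¼ ln(0.757998) = 0.069269.
d = 0.772624 + 0.069269 = 0.841893.

0.84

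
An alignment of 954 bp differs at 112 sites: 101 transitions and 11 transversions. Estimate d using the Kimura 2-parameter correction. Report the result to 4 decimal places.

P = 101/954 ≈ 0.10587 and Q = 11/954 ≈ 0.01153.
Under the Kimura two-parameter model, d = −½ ln(1 − 2P − Q) − ¼ ln(1 − 2Q).
1 − 2P − Q = 0.77673, giving −½ ln(0.77673) = 0.126331.
1 − 2Q = 0.97694, giving −¼ ln(0.97694) = 0.005833.
d = 0.126331 + 0.005833 = 0.132164.

0.1322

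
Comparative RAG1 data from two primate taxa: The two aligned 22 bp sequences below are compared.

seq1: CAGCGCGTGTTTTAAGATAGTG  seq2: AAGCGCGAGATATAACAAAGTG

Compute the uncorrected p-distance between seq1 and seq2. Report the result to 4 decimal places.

0.2727

The sequences differ at 6 of 22 positions (sites 1, 8, 10, 12, 16, 18).
p = 6/22 = 0.272727… ≈ 0.2727 (to 4 d.p.).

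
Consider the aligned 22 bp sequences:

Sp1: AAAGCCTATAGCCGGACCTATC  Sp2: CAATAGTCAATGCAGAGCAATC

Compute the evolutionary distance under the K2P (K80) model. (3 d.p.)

0.994

Of 22 sites, 1 differences are transitions and 10 are transversions, so P = 1/22 ≈ 0.045455 and Q = 10/22 ≈ 0.454545.
Under the Kimura two-parameter model, d = −½ ln(1 − 2P − Q) − ¼ ln(1 − 2Q).
1 − 2P − Q = 0.454545, giving −½ ln(0.454545) = 0.394229.
1 − 2Q = 0.09091, giving −¼ ln(0.09091) = 0.599471.
d = 0.394229 + 0.599471 = 0.993700.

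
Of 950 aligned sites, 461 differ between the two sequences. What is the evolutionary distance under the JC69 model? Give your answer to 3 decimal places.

0.781

p = 461/950 ≈ 0.485263.
d = −(3/4) ln(1 − 4p/3) = −0.75 ln(1 − 0.647017) = −0.75 ln(0.352983)
  = −0.75 × (-1.041335) = 0.781001 substitutions/site.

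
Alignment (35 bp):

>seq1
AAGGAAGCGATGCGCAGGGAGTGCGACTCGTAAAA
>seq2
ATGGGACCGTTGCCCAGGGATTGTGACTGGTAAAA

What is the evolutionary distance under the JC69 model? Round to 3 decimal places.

0.273

The sequences differ at 8 of 35 sites (2, 5, 7, 10, 14, 21, 24, 29), so p = 8/35 ≈ 0.228571.
d = −(3/4) ln(1 − 4p/3) = −0.75 ln(1 − 0.304761) = −0.75 ln(0.695239)
  = −0.75 × (-0.363500) = 0.272625 substitutions/site.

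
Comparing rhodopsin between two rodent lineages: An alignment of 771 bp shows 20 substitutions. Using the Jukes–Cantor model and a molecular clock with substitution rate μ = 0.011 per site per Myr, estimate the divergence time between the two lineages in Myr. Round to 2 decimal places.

p = 20/771 ≈ 0.02594.
d = −(3/4) ln(1 − 4p/3) = −0.75 ln(1 − 0.034587) = −0.75 ln(0.965413)
  = −0.75 × (-0.035199) = 0.026399 substitutions/site.
Under a molecular clock d = 2μt, so t = d/(2μ) = 0.026399 / (2 × 0.011) = 1.20 Myr.

1.20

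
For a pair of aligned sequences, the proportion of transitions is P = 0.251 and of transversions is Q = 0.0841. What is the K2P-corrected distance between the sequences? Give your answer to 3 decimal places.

0.487

Under the Kimura two-parameter model, d = −½ ln(1 − 2P − Q) − ¼ ln(1 − 2Q).
1 − 2P − Q = 0.4139, giving −½ ln(0.4139) = 0.441065.
1 − 2Q = 0.8318, giving −¼ ln(0.8318) = 0.046041.
d = 0.441065 + 0.046041 = 0.487106.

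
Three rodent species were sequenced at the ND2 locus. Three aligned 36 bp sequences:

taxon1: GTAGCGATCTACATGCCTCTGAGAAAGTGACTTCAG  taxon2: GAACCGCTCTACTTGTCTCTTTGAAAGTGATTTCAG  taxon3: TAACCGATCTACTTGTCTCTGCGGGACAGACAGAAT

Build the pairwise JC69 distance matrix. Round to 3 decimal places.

taxon1–taxon2: 8/36 sites differ → p ≈ 0.222222, d = −0.75 ln(1 − 0.296296) = 0.263548 ≈ 0.264.
taxon1–taxon3: 14/36 sites differ → p ≈ 0.388889, d = −0.75 ln(1 − 0.518519) = 0.548166 ≈ 0.548.
taxon2–taxon3: 13/36 sites differ → p ≈ 0.361111, d = −0.75 ln(1 − 0.481481) = 0.492584 ≈ 0.493.

d(taxon1,taxon2) = 0.264, d(taxon1,taxon3) = 0.548, d(taxon2,taxon3) = 0.493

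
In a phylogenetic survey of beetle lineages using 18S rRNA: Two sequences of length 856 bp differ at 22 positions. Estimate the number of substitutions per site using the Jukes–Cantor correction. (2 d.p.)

p = 22/856 ≈ 0.025701.
d = −(3/4) ln(1 − 4p/3) = −0.75 ln(1 − 0.034268) = −0.75 ln(0.965732)
  = −0.75 × (-0.034869) = 0.026152 substitutions/site.

0.03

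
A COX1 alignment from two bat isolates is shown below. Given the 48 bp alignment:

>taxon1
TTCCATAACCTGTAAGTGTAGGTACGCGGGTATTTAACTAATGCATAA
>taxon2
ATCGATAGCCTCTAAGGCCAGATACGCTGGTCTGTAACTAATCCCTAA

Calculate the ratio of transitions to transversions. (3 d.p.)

Transitions are A↔G and C↔T; transversions are all other mismatches.
Transitions: 3. Transversions: 10.
R = 3/10 = 0.300.

0.300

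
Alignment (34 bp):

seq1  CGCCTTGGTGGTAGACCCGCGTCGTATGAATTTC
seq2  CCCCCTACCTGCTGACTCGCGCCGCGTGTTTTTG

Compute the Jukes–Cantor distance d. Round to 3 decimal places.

0.665

The sequences differ at 15 of 34 sites, so p = 15/34 ≈ 0.441176.
d = −(3/4) ln(1 − 4p/3) = −0.75 ln(1 − 0.588235) = −0.75 ln(0.411765)
  = −0.75 × (-0.887302) = 0.665477 substitutions/site.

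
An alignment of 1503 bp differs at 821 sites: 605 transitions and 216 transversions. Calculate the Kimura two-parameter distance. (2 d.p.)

1.57

P = 605/1503 ≈ 0.402528 and Q = 216/1503 ≈ 0.143713.
Under the Kimura two-parameter model, d = −½ ln(1 − 2P − Q) − ¼ ln(1 − 2Q).
1 − 2P − Q = 0.051231, giving −½ ln(0.051231) = 1.485705.
1 − 2Q = 0.712574, giving −¼ ln(0.712574) = 0.084718.
d = 1.485705 + 0.084718 = 1.570423.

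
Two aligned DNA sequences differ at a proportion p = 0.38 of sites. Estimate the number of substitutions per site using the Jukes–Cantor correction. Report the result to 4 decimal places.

0.5299

d = −(3/4) ln(1 − 4p/3) = −0.75 ln(1 − 0.506667) = −0.75 ln(0.493333)
  = −0.75 × (-0.706571) = 0.529928 substitutions/site.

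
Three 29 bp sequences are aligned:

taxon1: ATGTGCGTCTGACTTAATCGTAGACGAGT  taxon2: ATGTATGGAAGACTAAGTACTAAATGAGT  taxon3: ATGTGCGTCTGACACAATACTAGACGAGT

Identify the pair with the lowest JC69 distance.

taxon1 and taxon3

taxon1–taxon2: 11/29 differ, p = 0.379, d = 0.529.
taxon1–taxon3: 4/29 differ, p = 0.138, d = 0.152.
taxon2–taxon3: 10/29 differ, p = 0.345, d = 0.462.
The smallest distance is between taxon1 and taxon3.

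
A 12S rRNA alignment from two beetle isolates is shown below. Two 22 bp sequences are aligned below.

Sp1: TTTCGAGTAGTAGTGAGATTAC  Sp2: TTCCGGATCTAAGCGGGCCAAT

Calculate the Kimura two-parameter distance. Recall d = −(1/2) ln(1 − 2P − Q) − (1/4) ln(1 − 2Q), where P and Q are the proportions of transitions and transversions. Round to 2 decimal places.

1.15

Of 22 sites, 7 differences are transitions and 5 are transversions, so P = 7/22 ≈ 0.318182 and Q = 5/22 ≈ 0.227273.
Under the Kimura two-parameter model, d = −½ ln(1 − 2P − Q) − ¼ ln(1 − 2Q).
1 − 2P − Q = 0.136363, giving −½ ln(0.136363) = 0.996217.
1 − 2Q = 0.545454, giving −¼ ln(0.545454) = 0.151534.
d = 0.996217 + 0.151534 = 1.147751.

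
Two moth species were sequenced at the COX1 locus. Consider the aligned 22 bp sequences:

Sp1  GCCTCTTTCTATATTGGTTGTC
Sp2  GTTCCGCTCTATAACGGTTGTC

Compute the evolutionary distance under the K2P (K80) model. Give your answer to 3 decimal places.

0.444

Of 22 sites, 5 differences are transitions and 2 are transversions, so P = 5/22 ≈ 0.227273 and Q = 2/22 ≈ 0.090909.
Under the Kimura two-parameter model, d = −½ ln(1 − 2P − Q) − ¼ ln(1 − 2Q).
1 − 2P − Q = 0.454545, giving −½ ln(0.454545) = 0.394229.
1 − 2Q = 0.818182, giving −¼ ln(0.818182) = 0.050168.
d = 0.394229 + 0.050168 = 0.444397.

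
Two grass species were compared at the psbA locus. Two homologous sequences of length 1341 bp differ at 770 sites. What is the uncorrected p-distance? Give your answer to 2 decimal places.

0.57

p = 770/1341 = 0.574198… ≈ 0.57 (to 2 d.p.).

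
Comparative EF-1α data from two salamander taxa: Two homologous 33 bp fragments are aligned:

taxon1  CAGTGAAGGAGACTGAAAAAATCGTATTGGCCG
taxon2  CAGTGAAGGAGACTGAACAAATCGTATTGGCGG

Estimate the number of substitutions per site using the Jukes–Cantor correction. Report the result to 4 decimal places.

0.0632

The sequences differ at 2 of 33 sites (18, 32), so p = 2/33 ≈ 0.060606.
d = −(3/4) ln(1 − 4p/3) = −0.75 ln(1 − 0.080808) = −0.75 ln(0.919192)
  = −0.75 × (-0.084260) = 0.063195 substitutions/site.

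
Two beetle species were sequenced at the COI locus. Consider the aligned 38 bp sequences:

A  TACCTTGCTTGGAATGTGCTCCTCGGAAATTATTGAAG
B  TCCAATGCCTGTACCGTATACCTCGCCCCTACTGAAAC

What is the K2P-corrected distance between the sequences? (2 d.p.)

0.83

Of 38 sites, 5 differences are transitions and 14 are transversions, so P = 5/38 ≈ 0.131579 and Q = 14/38 ≈ 0.368421.
Under the Kimura two-parameter model, d = −½ ln(1 − 2P − Q) − ¼ ln(1 − 2Q).
1 − 2P − Q = 0.368421, giving −½ ln(0.368421) = 0.499264.
1 − 2Q = 0.263158, giving −¼ ln(0.263158) = 0.333750.
d = 0.499264 + 0.333750 = 0.833014.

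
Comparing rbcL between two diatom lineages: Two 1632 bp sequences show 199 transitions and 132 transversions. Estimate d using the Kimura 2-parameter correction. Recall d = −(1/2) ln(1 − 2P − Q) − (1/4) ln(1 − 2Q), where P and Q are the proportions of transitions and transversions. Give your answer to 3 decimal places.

0.240

P = 199/1632 ≈ 0.121936 and Q = 132/1632 ≈ 0.080882.
Under the Kimura two-parameter model, d = −½ ln(1 − 2P − Q) − ¼ ln(1 − 2Q).
1 − 2P − Q = 0.675246, giving −½ ln(0.675246) = 0.196339.
1 − 2Q = 0.838236, giving −¼ ln(0.838236) = 0.044114.
d = 0.196339 + 0.044114 = 0.240453.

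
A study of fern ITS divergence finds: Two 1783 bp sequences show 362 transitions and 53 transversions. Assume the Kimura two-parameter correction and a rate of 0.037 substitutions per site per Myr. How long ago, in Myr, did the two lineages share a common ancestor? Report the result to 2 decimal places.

P = 362/1783 ≈ 0.203029 and Q = 53/1783 ≈ 0.029725.
Under the Kimura two-parameter model, d = −½ ln(1 − 2P − Q) − ¼ ln(1 − 2Q).
1 − 2P − Q = 0.564217, giving −½ ln(0.564217) = 0.286158.
1 − 2Q = 0.94055, giving −¼ ln(0.94055) = 0.015323.
d = 0.286158 + 0.015323 = 0.301481.
Under a molecular clock d = 2μt, so t = d/(2μ) = 0.301481 / (2 × 0.037) = 4.07 Myr.

4.07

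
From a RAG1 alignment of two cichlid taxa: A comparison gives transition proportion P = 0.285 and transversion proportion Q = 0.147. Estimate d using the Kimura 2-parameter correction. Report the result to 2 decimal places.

0.72

Under the Kimura two-parameter model, d = −½ ln(1 − 2P − Q) − ¼ ln(1 − 2Q).
1 − 2P − Q = 0.283, giving −½ ln(0.283) = 0.631154.
1 − 2Q = 0.706, giving −¼ ln(0.706) = 0.087035.
d = 0.631154 + 0.087035 = 0.718189.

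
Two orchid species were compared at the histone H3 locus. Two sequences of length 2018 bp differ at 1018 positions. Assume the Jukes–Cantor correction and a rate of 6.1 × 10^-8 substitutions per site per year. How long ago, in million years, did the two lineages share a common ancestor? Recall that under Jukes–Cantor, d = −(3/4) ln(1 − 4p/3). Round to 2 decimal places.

p = 1018/2018 ≈ 0.50446.
d = −(3/4) ln(1 − 4p/3) = −0.75 ln(1 − 0.672613) = −0.75 ln(0.327387)
  = −0.75 × (-1.116612) = 0.837459 substitutions/site.
Under a molecular clock d = 2μt, so t = d/(2μ) = 0.837459 / (2 × 6.1 × 10^-8) = 6.86 million years.

6.86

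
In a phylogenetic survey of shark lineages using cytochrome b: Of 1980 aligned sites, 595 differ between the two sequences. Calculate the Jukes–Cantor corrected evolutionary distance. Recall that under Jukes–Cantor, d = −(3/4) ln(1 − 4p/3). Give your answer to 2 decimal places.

p = 595/1980 ≈ 0.300505.
d = −(3/4) ln(1 − 4p/3) = −0.75 ln(1 − 0.400673) = −0.75 ln(0.599327)
  = −0.75 × (-0.511948) = 0.383961 substitutions/site.

0.38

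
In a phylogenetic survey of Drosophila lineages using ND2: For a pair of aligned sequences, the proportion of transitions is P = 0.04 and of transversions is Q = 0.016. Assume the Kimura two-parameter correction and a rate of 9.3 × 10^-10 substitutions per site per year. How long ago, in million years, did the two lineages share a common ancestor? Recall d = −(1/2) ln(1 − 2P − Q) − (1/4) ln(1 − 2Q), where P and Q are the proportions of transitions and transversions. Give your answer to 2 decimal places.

31.50

Under the Kimura two-parameter model, d = −½ ln(1 − 2P − Q) − ¼ ln(1 − 2Q).
1 − 2P − Q = 0.904, giving −½ ln(0.904) = 0.050463.
1 − 2Q = 0.968, giving −¼ ln(0.968) = 0.008131.
d = 0.050463 + 0.008131 = 0.058594.
Under a molecular clock d = 2μt, so t = d/(2μ) = 0.058594 / (2 × 9.3 × 10^-10) = 31.50 million years.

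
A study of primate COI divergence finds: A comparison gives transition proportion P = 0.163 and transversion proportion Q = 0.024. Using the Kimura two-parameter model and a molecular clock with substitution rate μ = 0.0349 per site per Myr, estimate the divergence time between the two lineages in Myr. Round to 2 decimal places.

3.26

Under the Kimura two-parameter model, d = −½ ln(1 − 2P − Q) − ¼ ln(1 − 2Q).
1 − 2P − Q = 0.65, giving −½ ln(0.65) = 0.215391.
1 − 2Q = 0.952, giving −¼ ln(0.952) = 0.012298.
d = 0.215391 + 0.012298 = 0.227689.
Under a molecular clock d = 2μt, so t = d/(2μ) = 0.227689 / (2 × 0.0349) = 3.26 Myr.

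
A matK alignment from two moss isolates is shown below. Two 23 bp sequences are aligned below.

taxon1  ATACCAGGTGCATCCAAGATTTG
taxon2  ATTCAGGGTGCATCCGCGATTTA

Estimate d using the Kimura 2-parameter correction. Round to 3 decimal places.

0.324

Of 23 sites, 3 differences are transitions and 3 are transversions, so P = 3/23 ≈ 0.130435 and Q = 3/23 ≈ 0.130435.
Under the Kimura two-parameter model, d = −½ ln(1 − 2P − Q) − ¼ ln(1 − 2Q).
1 − 2P − Q = 0.608695, giving −½ ln(0.608695) = 0.248219.
1 − 2Q = 0.73913, giving −¼ ln(0.73913) = 0.075570.
d = 0.248219 + 0.075570 = 0.323789.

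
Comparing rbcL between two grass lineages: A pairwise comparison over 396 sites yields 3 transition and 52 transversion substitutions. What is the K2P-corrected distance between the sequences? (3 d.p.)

P = 3/396 ≈ 0.007576 and Q = 52/396 ≈ 0.131313.
Under the Kimura two-parameter model, d = −½ ln(1 − 2P − Q) − ¼ ln(1 − 2Q).
1 − 2P − Q = 0.853535, giving −½ ln(0.853535) = 0.079184.
1 − 2Q = 0.737374, giving −¼ ln(0.737374) = 0.076165.
d = 0.079184 + 0.076165 = 0.155349.

0.155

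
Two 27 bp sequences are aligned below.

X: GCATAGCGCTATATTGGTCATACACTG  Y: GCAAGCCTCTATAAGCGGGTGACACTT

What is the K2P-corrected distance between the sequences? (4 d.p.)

Of 27 sites, 1 differences are transitions and 11 are transversions, so P = 1/27 ≈ 0.037037 and Q = 11/27 ≈ 0.407407.
Under the Kimura two-parameter model, d = −½ ln(1 − 2P − Q) − ¼ ln(1 − 2Q).
1 − 2P − Q = 0.518519, giving −½ ln(0.518519) = 0.328389.
1 − 2Q = 0.185186, giving −¼ ln(0.185186) = 0.421599.
d = 0.328389 + 0.421599 = 0.749988.

0.7500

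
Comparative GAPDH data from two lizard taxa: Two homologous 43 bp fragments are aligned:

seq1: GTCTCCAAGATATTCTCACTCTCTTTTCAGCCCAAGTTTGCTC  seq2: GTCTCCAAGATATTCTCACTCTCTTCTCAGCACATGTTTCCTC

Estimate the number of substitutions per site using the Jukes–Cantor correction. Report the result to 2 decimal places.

0.10

The sequences differ at 4 of 43 sites (26, 32, 35, 40), so p = 4/43 ≈ 0.093023.
d = −(3/4) ln(1 − 4p/3) = −0.75 ln(1 − 0.124031) = −0.75 ln(0.875969)
  = −0.75 × (-0.132425) = 0.099319 substitutions/site.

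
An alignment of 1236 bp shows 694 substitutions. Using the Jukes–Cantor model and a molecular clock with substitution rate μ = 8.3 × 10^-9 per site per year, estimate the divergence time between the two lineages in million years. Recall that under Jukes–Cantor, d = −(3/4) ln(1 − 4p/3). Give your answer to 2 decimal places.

62.39

p = 694/1236 ≈ 0.561489.
d = −(3/4) ln(1 − 4p/3) = −0.75 ln(1 − 0.748652) = −0.75 ln(0.251348)
  = −0.75 × (-1.380917) = 1.035688 substitutions/site.
Under a molecular clock d = 2μt, so t = d/(2μ) = 1.035688 / (2 × 8.3 × 10^-9) = 62.39 million years.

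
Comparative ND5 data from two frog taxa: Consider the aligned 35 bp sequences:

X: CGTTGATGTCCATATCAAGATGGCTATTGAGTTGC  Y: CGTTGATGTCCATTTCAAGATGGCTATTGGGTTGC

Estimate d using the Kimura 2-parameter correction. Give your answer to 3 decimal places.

0.060

Of 35 sites, 1 differences are transitions and 1 are transversions, so P = 1/35 ≈ 0.028571 and Q = 1/35 ≈ 0.028571.
Under the Kimura two-parameter model, d = −½ ln(1 − 2P − Q) − ¼ ln(1 − 2Q).
1 − 2P − Q = 0.914287, giving −½ ln(0.914287) = 0.044805.
1 − 2Q = 0.942858, giving −¼ ln(0.942858) = 0.014710.
d = 0.044805 + 0.014710 = 0.059515.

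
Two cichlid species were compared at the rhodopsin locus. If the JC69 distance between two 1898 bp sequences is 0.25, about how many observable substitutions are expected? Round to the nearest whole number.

Invert JC69: p = (3/4)(1 − e^(−4d/3)) = 0.75 × (1 − e^(-0.333333)) = 0.75 × (1 − 0.716532) = 0.212601.
Expected differing sites = pL ≈ 0.212601 × 1898 = 403.516698 ≈ 404.

404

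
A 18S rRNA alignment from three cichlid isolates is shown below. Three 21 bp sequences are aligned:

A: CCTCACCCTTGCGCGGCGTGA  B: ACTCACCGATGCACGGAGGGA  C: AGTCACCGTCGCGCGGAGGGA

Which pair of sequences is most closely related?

B and C

A–B: 6/21 differ, p = 0.286, d = 0.360.
A–C: 6/21 differ, p = 0.286, d = 0.360.
B–C: 4/21 differ, p = 0.190, d = 0.220.
The smallest distance is between B and C.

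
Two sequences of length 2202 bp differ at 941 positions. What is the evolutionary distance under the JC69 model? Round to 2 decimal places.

0.63

p = 941/2202 ≈ 0.427339.
d = −(3/4) ln(1 − 4p/3) = −0.75 ln(1 − 0.569785) = −0.75 ln(0.430215)
  = −0.75 × (-0.843470) = 0.632603 substitutions/site.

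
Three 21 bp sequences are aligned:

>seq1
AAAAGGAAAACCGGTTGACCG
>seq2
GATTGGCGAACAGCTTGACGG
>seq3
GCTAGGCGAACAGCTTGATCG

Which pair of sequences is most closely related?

seq2 and seq3

seq1–seq2: 8/21 differ, p = 0.381, d = 0.532.
seq1–seq3: 8/21 differ, p = 0.381, d = 0.532.
seq2–seq3: 4/21 differ, p = 0.190, d = 0.220.
The smallest distance is between seq2 and seq3.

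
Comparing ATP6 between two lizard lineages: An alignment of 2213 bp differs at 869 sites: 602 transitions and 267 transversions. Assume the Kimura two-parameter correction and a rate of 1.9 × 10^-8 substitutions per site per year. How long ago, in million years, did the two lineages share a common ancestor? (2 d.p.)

16.20

P = 602/2213 ≈ 0.272029 and Q = 267/2213 ≈ 0.120651.
Under the Kimura two-parameter model, d = −½ ln(1 − 2P − Q) − ¼ ln(1 − 2Q).
1 − 2P − Q = 0.335291, giving −½ ln(0.335291) = 0.546378.
1 − 2Q = 0.758698, giving −¼ ln(0.758698) = 0.069038.
d = 0.546378 + 0.069038 = 0.615416.
Under a molecular clock d = 2μt, so t = d/(2μ) = 0.615416 / (2 × 1.9 × 10^-8) = 16.20 million years.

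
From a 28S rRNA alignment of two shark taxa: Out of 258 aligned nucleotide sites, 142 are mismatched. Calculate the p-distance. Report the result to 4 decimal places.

p = 142/258 = 0.550387… ≈ 0.5504 (to 4 d.p.).

0.5504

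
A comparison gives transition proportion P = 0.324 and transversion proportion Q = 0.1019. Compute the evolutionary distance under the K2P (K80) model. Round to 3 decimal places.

Under the Kimura two-parameter model, d = −½ ln(1 − 2P − Q) − ¼ ln(1 − 2Q).
1 − 2P − Q = 0.2501, giving −½ ln(0.2501) = 0.692947.
1 − 2Q = 0.7962, giving −¼ ln(0.7962) = 0.056976.
d = 0.692947 + 0.056976 = 0.749923.

0.750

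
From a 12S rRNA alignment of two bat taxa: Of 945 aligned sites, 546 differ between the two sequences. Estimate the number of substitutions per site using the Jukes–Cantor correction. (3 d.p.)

p = 546/945 ≈ 0.577778.
d = −(3/4) ln(1 − 4p/3) = −0.75 ln(1 − 0.770371) = −0.75 ln(0.229629)
  = −0.75 × (-1.471290) = 1.103468 substitutions/site.

1.103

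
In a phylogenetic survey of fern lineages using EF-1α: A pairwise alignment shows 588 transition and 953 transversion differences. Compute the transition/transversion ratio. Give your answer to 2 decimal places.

R = 588/953 = 0.616998… ≈ 0.62 (to 2 d.p.).

0.62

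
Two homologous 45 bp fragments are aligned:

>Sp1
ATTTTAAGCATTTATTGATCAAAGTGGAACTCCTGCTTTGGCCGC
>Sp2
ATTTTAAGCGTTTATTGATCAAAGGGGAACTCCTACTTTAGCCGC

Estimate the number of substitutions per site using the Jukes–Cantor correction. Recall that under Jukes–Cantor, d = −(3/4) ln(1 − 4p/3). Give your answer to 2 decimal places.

The sequences differ at 4 of 45 sites (10, 25, 35, 40), so p = 4/45 ≈ 0.088889.
d = −(3/4) ln(1 − 4p/3) = −0.75 ln(1 − 0.118519) = −0.75 ln(0.881481)
  = −0.75 × (-0.126152) = 0.094614 substitutions/site.

0.09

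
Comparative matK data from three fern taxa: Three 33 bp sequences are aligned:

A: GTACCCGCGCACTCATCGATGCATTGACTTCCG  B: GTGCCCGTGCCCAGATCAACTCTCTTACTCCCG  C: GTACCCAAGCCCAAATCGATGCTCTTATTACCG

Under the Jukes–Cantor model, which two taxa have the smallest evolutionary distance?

B and C

A–B: 12/33 differ, p = 0.364, d = 0.497.
A–C: 10/33 differ, p = 0.303, d = 0.388.
B–C: 9/33 differ, p = 0.273, d = 0.339.
The smallest distance is between B and C.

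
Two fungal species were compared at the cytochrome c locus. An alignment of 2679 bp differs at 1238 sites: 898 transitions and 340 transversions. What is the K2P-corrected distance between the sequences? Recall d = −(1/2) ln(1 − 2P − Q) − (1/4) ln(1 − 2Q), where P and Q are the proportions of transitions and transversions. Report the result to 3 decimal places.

0.871

P = 898/2679 ≈ 0.3352 and Q = 340/2679 ≈ 0.126913.
Under the Kimura two-parameter model, d = −½ ln(1 − 2P − Q) − ¼ ln(1 − 2Q).
1 − 2P − Q = 0.202687, giving −½ ln(0.202687) = 0.798046.
1 − 2Q = 0.746174, giving −¼ ln(0.746174) = 0.073199.
d = 0.798046 + 0.073199 = 0.871245.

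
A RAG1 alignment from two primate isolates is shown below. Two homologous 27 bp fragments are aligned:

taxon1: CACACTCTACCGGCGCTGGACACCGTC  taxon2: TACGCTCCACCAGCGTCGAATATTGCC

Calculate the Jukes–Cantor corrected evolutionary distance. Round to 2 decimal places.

0.59

The sequences differ at 11 of 27 sites, so p = 11/27 ≈ 0.407407.
d = −(3/4) ln(1 − 4p/3) = −0.75 ln(1 − 0.543209) = −0.75 ln(0.456791)
  = −0.75 × (-0.783529) = 0.587647 substitutions/site.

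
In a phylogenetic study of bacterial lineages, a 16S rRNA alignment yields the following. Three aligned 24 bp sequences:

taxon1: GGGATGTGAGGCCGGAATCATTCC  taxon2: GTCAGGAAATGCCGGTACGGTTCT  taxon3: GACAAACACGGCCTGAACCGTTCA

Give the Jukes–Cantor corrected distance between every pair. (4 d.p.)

d(taxon1,taxon2) = 0.7083, d(taxon1,taxon3) = 0.7083, d(taxon2,taxon3) = 0.6082

taxon1–taxon2: 11/24 sites differ → p ≈ 0.458333, d = −0.75 ln(1 − 0.611111) = 0.708346 ≈ 0.7083.
taxon1–taxon3: 11/24 sites differ → p ≈ 0.458333, d = −0.75 ln(1 − 0.611111) = 0.708346 ≈ 0.7083.
taxon2–taxon3: 10/24 sites differ → p ≈ 0.416667, d = −0.75 ln(1 − 0.555556) = 0.608198 ≈ 0.6082.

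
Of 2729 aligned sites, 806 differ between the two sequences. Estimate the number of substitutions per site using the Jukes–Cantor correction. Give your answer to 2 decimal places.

0.38

p = 806/2729 ≈ 0.295346.
d = −(3/4) ln(1 − 4p/3) = −0.75 ln(1 − 0.393795) = −0.75 ln(0.606205)
  = −0.75 × (-0.500537) = 0.375403 substitutions/site.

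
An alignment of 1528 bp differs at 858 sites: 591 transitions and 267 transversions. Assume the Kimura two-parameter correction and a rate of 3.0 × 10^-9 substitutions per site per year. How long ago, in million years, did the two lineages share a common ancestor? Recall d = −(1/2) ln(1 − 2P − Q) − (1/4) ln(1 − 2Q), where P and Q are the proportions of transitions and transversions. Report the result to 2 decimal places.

P = 591/1528 ≈ 0.38678 and Q = 267/1528 ≈ 0.174738.
Under the Kimura two-parameter model, d = −½ ln(1 − 2P − Q) − ¼ ln(1 − 2Q).
1 − 2P − Q = 0.051702, giving −½ ln(0.051702) = 1.481129.
1 − 2Q = 0.650524, giving −¼ ln(0.650524) = 0.107494.
d = 1.481129 + 0.107494 = 1.588623.
Under a molecular clock d = 2μt, so t = d/(2μ) = 1.588623 / (2 × 3.0 × 10^-9) = 264.77 million years.

264.77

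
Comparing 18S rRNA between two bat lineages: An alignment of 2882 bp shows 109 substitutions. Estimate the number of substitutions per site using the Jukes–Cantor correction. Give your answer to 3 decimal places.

p = 109/2882 ≈ 0.037821.
d = −(3/4) ln(1 − 4p/3) = −0.75 ln(1 − 0.050428) = −0.75 ln(0.949572)
  = −0.75 × (-0.051744) = 0.038808 substitutions/site.

0.039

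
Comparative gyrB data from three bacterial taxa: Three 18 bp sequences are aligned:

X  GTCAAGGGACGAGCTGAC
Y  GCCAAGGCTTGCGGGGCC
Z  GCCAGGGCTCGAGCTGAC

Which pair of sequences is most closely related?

X and Z

X–Y: 8/18 differ, p = 0.444, d = 0.673.
X–Z: 4/18 differ, p = 0.222, d = 0.264.
Y–Z: 6/18 differ, p = 0.333, d = 0.441.
The smallest distance is between X and Z.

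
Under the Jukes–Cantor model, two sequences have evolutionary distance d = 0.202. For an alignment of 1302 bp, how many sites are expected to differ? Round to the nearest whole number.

Invert JC69: p = (3/4)(1 − e^(−4d/3)) = 0.75 × (1 − e^(-0.269333)) = 0.75 × (1 − 0.763889) = 0.177083.
Expected differing sites = pL ≈ 0.177083 × 1302 = 230.562066 ≈ 231.

231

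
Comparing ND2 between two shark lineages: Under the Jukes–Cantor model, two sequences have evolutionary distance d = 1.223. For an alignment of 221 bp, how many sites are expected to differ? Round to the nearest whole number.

Invert JC69: p = (3/4)(1 − e^(−4d/3)) = 0.75 × (1 − e^(-1.630667)) = 0.75 × (1 − 0.195799) = 0.603151.
Expected differing sites = pL ≈ 0.603151 × 221 = 133.296371 ≈ 133.

133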